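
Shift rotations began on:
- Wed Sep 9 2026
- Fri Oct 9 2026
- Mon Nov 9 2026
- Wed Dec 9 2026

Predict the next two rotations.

Sat Jan 9 2027, Tue Feb 9 2027

Gaps: 30, 31, 30 days — not constant. Every event is on the 9th of the month.
Pattern: the 9th of each month.
Next: January 2027 → Sat Jan 9 2027.
February 2027: Tue Feb 9 2027.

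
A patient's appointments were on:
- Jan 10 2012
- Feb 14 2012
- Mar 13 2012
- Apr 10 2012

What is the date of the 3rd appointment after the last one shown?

Jul 10 2012

These are Tuesdays at 28- or 35-day spacing (35, 28, 28).
The pattern: 2nd Tuesday of the month.
May 2012 — 2nd Tuesday is May 8 2012.
June 2012 — 2nd Tuesday is Jun 12 2012.
July 2012 — 2nd Tuesday is Jul 10 2012.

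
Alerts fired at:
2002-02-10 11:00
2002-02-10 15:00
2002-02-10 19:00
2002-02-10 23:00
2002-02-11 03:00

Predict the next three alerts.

Gaps: 4, 4, 4, 4 hours — each event is 4 hours after the previous one.
2002-02-11 03:00 + 4 h = 2002-02-11 07:00.
2002-02-11 07:00 + 4 h = 2002-02-11 11:00.
2002-02-11 11:00 + 4 h = 2002-02-11 15:00.

2002-02-11 07:00, 2002-02-11 11:00, 2002-02-11 15:00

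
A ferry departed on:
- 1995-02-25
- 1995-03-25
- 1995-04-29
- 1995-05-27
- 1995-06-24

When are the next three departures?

1995-07-29, 1995-08-26, 1995-09-30

Every date is a Saturday; gaps 28, 35, 28, 28 days.
Each is the last Saturday of its month (at least one falls on the 29th or later, ruling out '4th Saturday').
Last Saturday of July 1995: 1995-07-29.
August 1995 ends with Saturday 1995-08-26.
Last Saturday of September 1995: 1995-09-30.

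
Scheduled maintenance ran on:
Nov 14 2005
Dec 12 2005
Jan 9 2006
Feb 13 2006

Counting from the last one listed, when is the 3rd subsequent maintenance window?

May 8 2006

All dates are Mondays, 28, 28, 35 days apart.
Specifically, the 2nd Monday of each month.
2nd Monday of March 2006: Mar 13 2006.
April 2006 — 2nd Monday is Apr 10 2006.
2nd Monday of May 2006: May 8 2006.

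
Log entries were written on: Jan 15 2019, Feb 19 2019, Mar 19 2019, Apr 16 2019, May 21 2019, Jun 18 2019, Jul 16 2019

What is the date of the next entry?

All dates are Tuesdays, 35, 28, 28, 35, 28, 28 days apart.
Specifically, the 3rd Tuesday of each month.
3rd Tuesday of August 2019: Aug 20 2019.

Aug 20 2019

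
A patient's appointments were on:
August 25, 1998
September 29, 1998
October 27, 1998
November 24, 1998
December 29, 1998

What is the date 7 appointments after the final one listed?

These are Tuesdays with 35, 28, 28, 35-day gaps.
Each is the final Tuesday of its month — September 29, 1998 is past the 28th, so '4th Tuesday' doesn't fit.
January 1999 ends with Tuesday January 26, 1999.
February 1999 ends with Tuesday February 23, 1999.
Last Tuesday of March 1999: March 30, 1999.
April 1999 ends with Tuesday April 27, 1999.
May 1999 ends with Tuesday May 25, 1999.
Last Tuesday of June 1999: June 29, 1999.
July 1999 ends with Tuesday July 27, 1999.

July 27, 1999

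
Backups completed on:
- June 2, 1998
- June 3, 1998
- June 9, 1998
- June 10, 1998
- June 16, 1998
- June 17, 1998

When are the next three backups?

June 23, 1998; June 24, 1998; June 30, 1998

The gap pattern 1, 6, 1, 6, 1 repeats every 2 events.
These are the Tuesdays and Wednesdays of each week.
The following Tuesday is June 23, 1998.
The following Wednesday is June 24, 1998.
The following Tuesday is June 30, 1998.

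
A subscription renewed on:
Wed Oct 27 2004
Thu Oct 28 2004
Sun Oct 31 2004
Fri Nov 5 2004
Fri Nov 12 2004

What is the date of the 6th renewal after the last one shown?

Fri Feb 4 2005

Gaps: 1, 3, 5, 7 days — each gap is 2 larger than the previous one.
Next gap: 9 days. Fri Nov 12 2004 + 9 days = Sun Nov 21 2004.
Next gap: 11 days. Sun Nov 21 2004 + 11 days = Thu Dec 2 2004.
Next gap: 13 days. Thu Dec 2 2004 + 13 days = Wed Dec 15 2004.
Next gap: 15 days. Wed Dec 15 2004 + 15 days = Thu Dec 30 2004.
Next gap: 17 days. Thu Dec 30 2004 + 17 days = Sun Jan 16 2005.
Next gap: 19 days. Sun Jan 16 2005 + 19 days = Fri Feb 4 2005.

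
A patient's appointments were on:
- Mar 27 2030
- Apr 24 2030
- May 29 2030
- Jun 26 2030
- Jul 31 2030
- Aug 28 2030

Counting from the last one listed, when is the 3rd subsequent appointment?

Nov 27 2030

Every date is a Wednesday; gaps 28, 35, 28, 35, 28 days.
Each is the last Wednesday of its month (at least one falls on the 29th or later, ruling out '4th Wednesday').
September 2030 ends with Wednesday Sep 25 2030.
Last Wednesday of October 2030: Oct 30 2030.
Last Wednesday of November 2030: Nov 27 2030.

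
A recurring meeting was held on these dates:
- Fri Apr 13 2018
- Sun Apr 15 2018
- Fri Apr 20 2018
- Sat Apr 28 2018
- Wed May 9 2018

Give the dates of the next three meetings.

Wed May 23 2018, Sat Jun 9 2018, Fri Jun 29 2018

Gaps: 2, 5, 8, 11 days — each gap is 3 larger than the previous one.
Next gap: 14 days. Wed May 9 2018 + 14 days = Wed May 23 2018.
Next gap: 17 days. Wed May 23 2018 + 17 days = Sat Jun 9 2018.
Next gap: 20 days. Sat Jun 9 2018 + 20 days = Fri Jun 29 2018.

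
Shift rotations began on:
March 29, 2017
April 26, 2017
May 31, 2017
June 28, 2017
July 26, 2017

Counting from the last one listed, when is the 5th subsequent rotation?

December 27, 2017

All Wednesdays; the gaps (28, 35, 28, 28) vary with month length.
This is the last Wednesday of each month.
August 2017 ends with Wednesday August 30, 2017.
September 2017 ends with Wednesday September 27, 2017.
October 2017 ends with Wednesday October 25, 2017.
Last Wednesday of November 2017: November 29, 2017.
Last Wednesday of December 2017: December 27, 2017.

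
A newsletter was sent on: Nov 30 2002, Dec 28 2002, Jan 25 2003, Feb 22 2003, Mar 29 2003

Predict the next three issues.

Apr 26 2003, May 31 2003, Jun 28 2003

Every date is a Saturday; gaps 28, 28, 28, 35 days.
Each is the last Saturday of its month (at least one falls on the 29th or later, ruling out '4th Saturday').
April 2003 ends with Saturday Apr 26 2003.
Last Saturday of May 2003: May 31 2003.
Last Saturday of June 2003: Jun 28 2003.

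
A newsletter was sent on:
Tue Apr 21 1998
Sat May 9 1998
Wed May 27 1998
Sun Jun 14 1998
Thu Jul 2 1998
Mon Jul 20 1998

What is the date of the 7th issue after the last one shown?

Mon Nov 23 1998

Gaps between consecutive events: 18, 18, 18, 18, 18 days — a constant 18-day interval.
Mon Jul 20 1998 + 18 days = Fri Aug 7 1998.
Fri Aug 7 1998 + 18 days = Tue Aug 25 1998.
Tue Aug 25 1998 + 18 days = Sat Sep 12 1998.
Sat Sep 12 1998 + 18 days = Wed Sep 30 1998.
Wed Sep 30 1998 + 18 days = Sun Oct 18 1998.
Sun Oct 18 1998 + 18 days = Thu Nov 5 1998.
Thu Nov 5 1998 + 18 days = Mon Nov 23 1998.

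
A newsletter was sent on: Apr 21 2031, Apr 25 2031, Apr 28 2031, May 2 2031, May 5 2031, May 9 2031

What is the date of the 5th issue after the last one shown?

May 26 2031

Gaps: 4, 3, 4, 3, 4 days — not constant, but cyclic with period 2.
The events fall on every Monday and Friday.
Next Monday: May 12 2031.
The following Friday is May 16 2031.
Next Monday: May 19 2031.
The following Friday is May 23 2031.
Next Monday: May 26 2031.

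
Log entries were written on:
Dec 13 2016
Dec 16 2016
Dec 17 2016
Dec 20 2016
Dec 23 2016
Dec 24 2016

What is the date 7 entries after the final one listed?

Jan 10 2017

Every event lands on a Tuesday or Friday or Saturday (gaps cycle 3, 1, 3, 3, 1).
So the schedule is: every Tuesday, Friday and Saturday.
The following Tuesday is Dec 27 2016.
Next Friday: Dec 30 2016.
Next Saturday: Dec 31 2016.
Next Tuesday: Jan 3 2017.
The following Friday is Jan 6 2017.
Next Saturday: Jan 7 2017.
The following Tuesday is Jan 10 2017.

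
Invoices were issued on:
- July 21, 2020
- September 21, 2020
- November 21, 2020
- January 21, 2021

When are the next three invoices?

Gaps: 62, 61, 61 days — not constant. Every event is on the 21st of the month.
Pattern: the 21st of every 2 months.
Next: March 2021 → March 21, 2021.
May 2021: May 21, 2021.
July 2021: July 21, 2021.

March 21, 2021; May 21, 2021; July 21, 2021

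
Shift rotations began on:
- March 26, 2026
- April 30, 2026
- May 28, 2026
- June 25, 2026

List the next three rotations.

Every date is a Thursday; gaps 35, 28, 28 days.
Each is the last Thursday of its month (at least one falls on the 29th or later, ruling out '4th Thursday').
July 2026 ends with Thursday July 30, 2026.
August 2026 ends with Thursday August 27, 2026.
September 2026 ends with Thursday September 24, 2026.

July 30, 2026; August 27, 2026; September 24, 2026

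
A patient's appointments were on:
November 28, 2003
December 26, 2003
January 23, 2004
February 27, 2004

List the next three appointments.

All dates are Fridays, 28, 28, 35 days apart.
Specifically, the 4th Friday of each month.
4th Friday of March 2004: March 26, 2004.
April 2004 — 4th Friday is April 23, 2004.
4th Friday of May 2004: May 28, 2004.

March 26, 2004; April 23, 2004; May 28, 2004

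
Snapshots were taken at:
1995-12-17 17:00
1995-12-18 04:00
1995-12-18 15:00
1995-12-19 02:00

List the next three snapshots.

Spacing: 11, 11, 11 h — constant 11 h.
1995-12-19 02:00 + 11 h = 1995-12-19 13:00.
1995-12-19 13:00 + 11 h = 1995-12-20 00:00.
1995-12-20 00:00 + 11 h = 1995-12-20 11:00.

1995-12-19 13:00, 1995-12-20 00:00, 1995-12-20 11:00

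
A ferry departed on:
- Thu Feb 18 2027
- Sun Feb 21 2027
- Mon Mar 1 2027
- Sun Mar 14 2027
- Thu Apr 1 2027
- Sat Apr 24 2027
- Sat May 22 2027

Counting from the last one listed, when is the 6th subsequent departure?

The spacing grows by 5 each time: 3, 8, 13, 18, 23, 28 days.
Next gap: 33 days. Sat May 22 2027 + 33 days = Thu Jun 24 2027.
Next gap: 38 days. Thu Jun 24 2027 + 38 days = Sun Aug 1 2027.
Next gap: 43 days. Sun Aug 1 2027 + 43 days = Mon Sep 13 2027.
Next gap: 48 days. Mon Sep 13 2027 + 48 days = Sun Oct 31 2027.
Next gap: 53 days. Sun Oct 31 2027 + 53 days = Thu Dec 23 2027.
Next gap: 58 days. Thu Dec 23 2027 + 58 days = Sat Feb 19 2028.

Sat Feb 19 2028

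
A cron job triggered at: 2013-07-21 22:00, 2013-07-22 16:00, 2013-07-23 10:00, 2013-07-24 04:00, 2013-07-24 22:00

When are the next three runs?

Gaps: 18, 18, 18, 18 hours — each event is 18 hours after the previous one.
2013-07-24 22:00 + 18 h = 2013-07-25 16:00.
2013-07-25 16:00 + 18 h = 2013-07-26 10:00.
2013-07-26 10:00 + 18 h = 2013-07-27 04:00.

2013-07-25 16:00, 2013-07-26 10:00, 2013-07-27 04:00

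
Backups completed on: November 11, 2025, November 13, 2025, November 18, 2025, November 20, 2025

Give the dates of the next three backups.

November 25, 2025; November 27, 2025; December 2, 2025

The gap pattern 2, 5, 2 repeats every 2 events.
These are the Tuesdays and Thursdays of each week.
The following Tuesday is November 25, 2025.
Next Thursday: November 27, 2025.
Next Tuesday: December 2, 2025.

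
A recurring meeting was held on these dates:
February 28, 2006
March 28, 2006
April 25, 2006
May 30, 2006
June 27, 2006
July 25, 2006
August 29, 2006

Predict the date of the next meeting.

September 26, 2006

All Tuesdays; the gaps (28, 28, 35, 28, 28, 35) vary with month length.
This is the last Tuesday of each month.
September 2006 ends with Tuesday September 26, 2006.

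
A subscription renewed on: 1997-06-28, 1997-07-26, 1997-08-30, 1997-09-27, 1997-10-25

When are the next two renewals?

1997-11-29, 1997-12-27

These are Saturdays with 28, 35, 28, 28-day gaps.
Each is the final Saturday of its month — 1997-08-30 is past the 28th, so '4th Saturday' doesn't fit.
Last Saturday of November 1997: 1997-11-29.
Last Saturday of December 1997: 1997-12-27.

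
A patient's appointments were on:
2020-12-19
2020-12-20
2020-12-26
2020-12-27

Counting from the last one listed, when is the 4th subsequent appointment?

Every event lands on a Saturday or Sunday (gaps cycle 1, 6, 1).
So the schedule is: every Saturday and Sunday.
Next Saturday: 2021-01-02.
Next Sunday: 2021-01-03.
Next Saturday: 2021-01-09.
The following Sunday is 2021-01-10.

2021-01-10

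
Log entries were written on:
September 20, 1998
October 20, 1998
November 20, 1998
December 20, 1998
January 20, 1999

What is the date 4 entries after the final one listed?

Gaps: 30, 31, 30, 31 days — not constant. Every event is on the 20th of the month.
Pattern: the 20th of each month.
Next: February 1999 → February 20, 1999.
March 1999: March 20, 1999.
Next: April 1999 → April 20, 1999.
Next: May 1999 → May 20, 1999.

May 20, 1999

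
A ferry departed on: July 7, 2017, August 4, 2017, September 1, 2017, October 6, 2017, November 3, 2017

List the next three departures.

December 1, 2017; January 5, 2018; February 2, 2018

These are Fridays at 28- or 35-day spacing (28, 28, 35, 28).
The pattern: 1st Friday of the month.
December 2017 — 1st Friday is December 1, 2017.
January 2018 — 1st Friday is January 5, 2018.
February 2018 — 1st Friday is February 2, 2018.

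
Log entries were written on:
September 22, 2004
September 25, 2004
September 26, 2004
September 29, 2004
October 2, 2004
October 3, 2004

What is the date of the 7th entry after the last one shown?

Gaps: 3, 1, 3, 3, 1 days — not constant, but cyclic with period 3.
The events fall on every Wednesday, Saturday and Sunday.
The following Wednesday is October 6, 2004.
The following Saturday is October 9, 2004.
The following Sunday is October 10, 2004.
Next Wednesday: October 13, 2004.
Next Saturday: October 16, 2004.
The following Sunday is October 17, 2004.
Next Wednesday: October 20, 2004.

October 20, 2004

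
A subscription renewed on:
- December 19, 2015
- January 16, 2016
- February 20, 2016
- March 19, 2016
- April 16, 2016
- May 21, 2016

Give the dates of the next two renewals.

All dates are Saturdays, 28, 35, 28, 28, 35 days apart.
Specifically, the 3rd Saturday of each month.
3rd Saturday of June 2016: June 18, 2016.
3rd Saturday of July 2016: July 16, 2016.

June 18, 2016; July 16, 2016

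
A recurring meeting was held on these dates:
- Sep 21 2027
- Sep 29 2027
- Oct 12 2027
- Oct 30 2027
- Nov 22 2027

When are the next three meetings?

Gaps: 8, 13, 18, 23 days — each gap is 5 larger than the previous one.
Next gap: 28 days. Nov 22 2027 + 28 days = Dec 20 2027.
Next gap: 33 days. Dec 20 2027 + 33 days = Jan 22 2028.
Next gap: 38 days. Jan 22 2028 + 38 days = Feb 29 2028.

Dec 20 2027, Jan 22 2028, Feb 29 2028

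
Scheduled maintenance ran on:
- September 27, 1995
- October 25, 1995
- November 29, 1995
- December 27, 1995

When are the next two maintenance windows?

All Wednesdays; the gaps (28, 35, 28) vary with month length.
This is the last Wednesday of each month.
January 1996 ends with Wednesday January 31, 1996.
Last Wednesday of February 1996: February 28, 1996.

January 31, 1996; February 28, 1996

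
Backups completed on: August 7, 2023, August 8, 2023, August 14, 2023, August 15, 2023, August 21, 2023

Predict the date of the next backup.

August 22, 2023

The gap pattern 1, 6, 1, 6 repeats every 2 events.
These are the Mondays and Tuesdays of each week.
Next Tuesday: August 22, 2023.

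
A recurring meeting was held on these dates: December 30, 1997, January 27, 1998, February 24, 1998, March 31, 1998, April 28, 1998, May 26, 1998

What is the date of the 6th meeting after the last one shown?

November 24, 1998

These are Tuesdays with 28, 28, 35, 28, 28-day gaps.
Each is the final Tuesday of its month — December 30, 1997 is past the 28th, so '4th Tuesday' doesn't fit.
Last Tuesday of June 1998: June 30, 1998.
Last Tuesday of July 1998: July 28, 1998.
Last Tuesday of August 1998: August 25, 1998.
Last Tuesday of September 1998: September 29, 1998.
Last Tuesday of October 1998: October 27, 1998.
November 1998 ends with Tuesday November 24, 1998.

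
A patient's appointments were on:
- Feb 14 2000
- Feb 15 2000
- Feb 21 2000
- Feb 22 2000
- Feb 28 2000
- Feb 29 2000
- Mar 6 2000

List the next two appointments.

Mar 7 2000, Mar 13 2000

The gap pattern 1, 6, 1, 6, 1, 6 repeats every 2 events.
These are the Mondays and Tuesdays of each week.
The following Tuesday is Mar 7 2000.
The following Monday is Mar 13 2000.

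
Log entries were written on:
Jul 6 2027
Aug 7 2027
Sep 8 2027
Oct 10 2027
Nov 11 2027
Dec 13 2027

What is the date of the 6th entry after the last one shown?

Every event comes 32 days after the last (32, 32, 32, 32, 32).
Dec 13 2027 + 32 days = Jan 14 2028.
Jan 14 2028 + 32 days = Feb 15 2028.
Feb 15 2028 + 32 days = Mar 18 2028.
Mar 18 2028 + 32 days = Apr 19 2028.
Apr 19 2028 + 32 days = May 21 2028.
May 21 2028 + 32 days = Jun 22 2028.

Jun 22 2028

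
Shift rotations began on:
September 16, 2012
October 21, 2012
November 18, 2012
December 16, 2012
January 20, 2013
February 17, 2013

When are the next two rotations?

Gaps: 35, 28, 28, 35, 28 days — a mix of 28 and 35. Every date is a Sunday.
Each is the 3rd Sunday of its month.
3rd Sunday of March 2013: March 17, 2013.
3rd Sunday of April 2013: April 21, 2013.

March 17, 2013; April 21, 2013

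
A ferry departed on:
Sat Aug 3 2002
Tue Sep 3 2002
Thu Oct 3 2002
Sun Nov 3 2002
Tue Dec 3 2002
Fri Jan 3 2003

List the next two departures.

Mon Feb 3 2003, Mon Mar 3 2003

Each date is the 3rd; the gaps (31, 30, 31, 30, 31) track the month lengths.
The rule is the 3rd of each month.
Next: February 2003 → Mon Feb 3 2003.
Next: March 2003 → Mon Mar 3 2003.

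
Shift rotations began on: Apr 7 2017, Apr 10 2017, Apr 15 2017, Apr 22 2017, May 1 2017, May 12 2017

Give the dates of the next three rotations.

May 25 2017, Jun 9 2017, Jun 26 2017

The spacing grows by 2 each time: 3, 5, 7, 9, 11 days.
Next gap: 13 days. May 12 2017 + 13 days = May 25 2017.
Next gap: 15 days. May 25 2017 + 15 days = Jun 9 2017.
Next gap: 17 days. Jun 9 2017 + 17 days = Jun 26 2017.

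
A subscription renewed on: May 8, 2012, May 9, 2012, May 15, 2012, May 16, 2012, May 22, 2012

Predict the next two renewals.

May 23, 2012; May 29, 2012

Every event lands on a Tuesday or Wednesday (gaps cycle 1, 6, 1, 6).
So the schedule is: every Tuesday and Wednesday.
Next Wednesday: May 23, 2012.
The following Tuesday is May 29, 2012.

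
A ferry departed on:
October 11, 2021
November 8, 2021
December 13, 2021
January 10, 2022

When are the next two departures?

February 14, 2022; March 14, 2022

These are Mondays at 28- or 35-day spacing (28, 35, 28).
The pattern: 2nd Monday of the month.
February 2022 — 2nd Monday is February 14, 2022.
March 2022 — 2nd Monday is March 14, 2022.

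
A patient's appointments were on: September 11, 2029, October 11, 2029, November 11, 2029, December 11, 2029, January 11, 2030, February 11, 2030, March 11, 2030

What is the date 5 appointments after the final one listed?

Gaps: 30, 31, 30, 31, 31, 28 days — not constant. Every event is on the 11th of the month.
Pattern: the 11th of each month.
Next: April 2030 → April 11, 2030.
Next: May 2030 → May 11, 2030.
June 2030: June 11, 2030.
Next: July 2030 → July 11, 2030.
August 2030: August 11, 2030.

August 11, 2030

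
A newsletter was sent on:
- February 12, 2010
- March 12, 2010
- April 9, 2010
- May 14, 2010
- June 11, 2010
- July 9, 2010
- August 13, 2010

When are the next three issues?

September 10, 2010; October 8, 2010; November 12, 2010

All dates are Fridays, 28, 28, 35, 28, 28, 35 days apart.
Specifically, the 2nd Friday of each month.
2nd Friday of September 2010: September 10, 2010.
2nd Friday of October 2010: October 8, 2010.
November 2010 — 2nd Friday is November 12, 2010.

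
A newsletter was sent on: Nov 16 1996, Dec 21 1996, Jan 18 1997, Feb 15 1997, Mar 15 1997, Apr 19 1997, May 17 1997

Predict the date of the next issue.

Jun 21 1997

All dates are Saturdays, 35, 28, 28, 28, 35, 28 days apart.
Specifically, the 3rd Saturday of each month.
June 1997 — 3rd Saturday is Jun 21 1997.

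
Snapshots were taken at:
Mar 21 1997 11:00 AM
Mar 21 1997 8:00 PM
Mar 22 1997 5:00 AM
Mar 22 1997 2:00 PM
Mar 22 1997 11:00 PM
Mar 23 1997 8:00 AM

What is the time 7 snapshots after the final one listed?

Mar 25 1997 11:00 PM

Spacing: 9, 9, 9, 9, 9 h — constant 9 h.
Mar 23 1997 8:00 AM + 9 h = Mar 23 1997 5:00 PM.
Mar 23 1997 5:00 PM + 9 h = Mar 24 1997 2:00 AM.
Mar 24 1997 2:00 AM + 9 h = Mar 24 1997 11:00 AM.
Mar 24 1997 11:00 AM + 9 h = Mar 24 1997 8:00 PM.
Mar 24 1997 8:00 PM + 9 h = Mar 25 1997 5:00 AM.
Mar 25 1997 5:00 AM + 9 h = Mar 25 1997 2:00 PM.
Mar 25 1997 2:00 PM + 9 h = Mar 25 1997 11:00 PM.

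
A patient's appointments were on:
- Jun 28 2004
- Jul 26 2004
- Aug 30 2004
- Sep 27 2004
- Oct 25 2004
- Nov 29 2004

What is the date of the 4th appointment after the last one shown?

Mar 28 2005

Every date is a Monday; gaps 28, 35, 28, 28, 35 days.
Each is the last Monday of its month (at least one falls on the 29th or later, ruling out '4th Monday').
December 2004 ends with Monday Dec 27 2004.
Last Monday of January 2005: Jan 31 2005.
February 2005 ends with Monday Feb 28 2005.
March 2005 ends with Monday Mar 28 2005.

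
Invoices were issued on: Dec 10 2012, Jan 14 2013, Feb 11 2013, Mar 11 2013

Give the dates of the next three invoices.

These are Mondays at 28- or 35-day spacing (35, 28, 28).
The pattern: 2nd Monday of the month.
April 2013 — 2nd Monday is Apr 8 2013.
May 2013 — 2nd Monday is May 13 2013.
June 2013 — 2nd Monday is Jun 10 2013.

Apr 8 2013, May 13 2013, Jun 10 2013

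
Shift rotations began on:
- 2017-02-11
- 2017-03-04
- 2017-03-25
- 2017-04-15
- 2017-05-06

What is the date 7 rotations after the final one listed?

The spacing is 21, 21, 21, 21 days — always 21 days.
2017-05-06 + 21 days = 2017-05-27.
2017-05-27 + 21 days = 2017-06-17.
2017-06-17 + 21 days = 2017-07-08.
2017-07-08 + 21 days = 2017-07-29.
2017-07-29 + 21 days = 2017-08-19.
2017-08-19 + 21 days = 2017-09-09.
2017-09-09 + 21 days = 2017-09-30.

2017-09-30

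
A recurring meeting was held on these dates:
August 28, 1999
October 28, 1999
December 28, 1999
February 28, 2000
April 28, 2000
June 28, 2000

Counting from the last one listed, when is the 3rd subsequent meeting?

The day-of-month is always 28 (61, 61, 62, 60, 61 days between events).
So this recurs on the 28th of every 2 months.
August 2000: August 28, 2000.
October 2000: October 28, 2000.
Next: December 2000 → December 28, 2000.

December 28, 2000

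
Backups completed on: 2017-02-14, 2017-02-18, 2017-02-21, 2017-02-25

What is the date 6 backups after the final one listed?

The gap pattern 4, 3, 4 repeats every 2 events.
These are the Tuesdays and Saturdays of each week.
The following Tuesday is 2017-02-28.
Next Saturday: 2017-03-04.
The following Tuesday is 2017-03-07.
Next Saturday: 2017-03-11.
The following Tuesday is 2017-03-14.
The following Saturday is 2017-03-18.

2017-03-18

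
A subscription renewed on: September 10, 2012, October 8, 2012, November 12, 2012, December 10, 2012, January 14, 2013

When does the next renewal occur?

Gaps: 28, 35, 28, 35 days — a mix of 28 and 35. Every date is a Monday.
Each is the 2nd Monday of its month.
2nd Monday of February 2013: February 11, 2013.

February 11, 2013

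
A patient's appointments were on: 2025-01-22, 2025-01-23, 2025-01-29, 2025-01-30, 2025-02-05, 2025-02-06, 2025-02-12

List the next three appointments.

Every event lands on a Wednesday or Thursday (gaps cycle 1, 6, 1, 6, 1, 6).
So the schedule is: every Wednesday and Thursday.
The following Thursday is 2025-02-13.
The following Wednesday is 2025-02-19.
Next Thursday: 2025-02-20.

2025-02-13, 2025-02-19, 2025-02-20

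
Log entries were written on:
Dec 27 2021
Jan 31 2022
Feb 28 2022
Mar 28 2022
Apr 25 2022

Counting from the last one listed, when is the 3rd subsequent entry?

Jul 25 2022

Every date is a Monday; gaps 35, 28, 28, 28 days.
Each is the last Monday of its month (at least one falls on the 29th or later, ruling out '4th Monday').
May 2022 ends with Monday May 30 2022.
Last Monday of June 2022: Jun 27 2022.
July 2022 ends with Monday Jul 25 2022.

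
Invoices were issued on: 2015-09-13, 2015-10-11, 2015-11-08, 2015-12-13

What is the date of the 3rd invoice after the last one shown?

2016-03-13

Gaps: 28, 28, 35 days — a mix of 28 and 35. Every date is a Sunday.
Each is the 2nd Sunday of its month.
January 2016 — 2nd Sunday is 2016-01-10.
2nd Sunday of February 2016: 2016-02-14.
2nd Sunday of March 2016: 2016-03-13.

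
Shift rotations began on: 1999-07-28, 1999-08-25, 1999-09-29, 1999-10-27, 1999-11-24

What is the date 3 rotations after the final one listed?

Every date is a Wednesday; gaps 28, 35, 28, 28 days.
Each is the last Wednesday of its month (at least one falls on the 29th or later, ruling out '4th Wednesday').
December 1999 ends with Wednesday 1999-12-29.
January 2000 ends with Wednesday 2000-01-26.
February 2000 ends with Wednesday 2000-02-23.

2000-02-23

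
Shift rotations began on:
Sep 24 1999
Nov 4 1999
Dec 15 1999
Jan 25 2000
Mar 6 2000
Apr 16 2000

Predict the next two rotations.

Gaps between consecutive events: 41, 41, 41, 41, 41 days — a constant 41-day interval.
Apr 16 2000 + 41 days = May 27 2000.
May 27 2000 + 41 days = Jul 7 2000.

May 27 2000, Jul 7 2000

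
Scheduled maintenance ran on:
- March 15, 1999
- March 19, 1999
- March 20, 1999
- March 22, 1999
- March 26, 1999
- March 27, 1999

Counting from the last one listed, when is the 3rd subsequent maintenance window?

April 3, 1999

Every event lands on a Monday or Friday or Saturday (gaps cycle 4, 1, 2, 4, 1).
So the schedule is: every Monday, Friday and Saturday.
The following Monday is March 29, 1999.
The following Friday is April 2, 1999.
The following Saturday is April 3, 1999.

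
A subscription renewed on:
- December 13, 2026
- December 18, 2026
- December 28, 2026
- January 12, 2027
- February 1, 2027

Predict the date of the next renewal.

Gaps: 5, 10, 15, 20 days — each gap is 5 larger than the previous one.
Next gap: 25 days. February 1, 2027 + 25 days = February 26, 2027.

February 26, 2027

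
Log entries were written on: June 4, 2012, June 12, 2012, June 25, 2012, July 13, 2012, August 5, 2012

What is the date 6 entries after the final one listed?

April 5, 2013

The spacing grows by 5 each time: 8, 13, 18, 23 days.
Next gap: 28 days. August 5, 2012 + 28 days = September 2, 2012.
Next gap: 33 days. September 2, 2012 + 33 days = October 5, 2012.
Next gap: 38 days. October 5, 2012 + 38 days = November 12, 2012.
Next gap: 43 days. November 12, 2012 + 43 days = December 25, 2012.
Next gap: 48 days. December 25, 2012 + 48 days = February 11, 2013.
Next gap: 53 days. February 11, 2013 + 53 days = April 5, 2013.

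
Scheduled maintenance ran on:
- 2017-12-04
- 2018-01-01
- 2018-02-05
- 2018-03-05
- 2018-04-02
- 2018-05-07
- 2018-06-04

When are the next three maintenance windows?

2018-07-02, 2018-08-06, 2018-09-03

These are Mondays at 28- or 35-day spacing (28, 35, 28, 28, 35, 28).
The pattern: 1st Monday of the month.
1st Monday of July 2018: 2018-07-02.
1st Monday of August 2018: 2018-08-06.
September 2018 — 1st Monday is 2018-09-03.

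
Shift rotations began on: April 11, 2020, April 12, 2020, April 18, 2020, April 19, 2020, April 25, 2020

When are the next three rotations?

April 26, 2020; May 2, 2020; May 3, 2020

Gaps: 1, 6, 1, 6 days — not constant, but cyclic with period 2.
The events fall on every Saturday and Sunday.
The following Sunday is April 26, 2020.
Next Saturday: May 2, 2020.
Next Sunday: May 3, 2020.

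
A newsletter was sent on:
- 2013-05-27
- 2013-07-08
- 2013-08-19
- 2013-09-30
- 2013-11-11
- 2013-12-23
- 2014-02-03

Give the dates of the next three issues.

2014-03-17, 2014-04-28, 2014-06-09

Every event comes 42 days after the last (42, 42, 42, 42, 42, 42).
2014-02-03 + 42 days = 2014-03-17.
2014-03-17 + 42 days = 2014-04-28.
2014-04-28 + 42 days = 2014-06-09.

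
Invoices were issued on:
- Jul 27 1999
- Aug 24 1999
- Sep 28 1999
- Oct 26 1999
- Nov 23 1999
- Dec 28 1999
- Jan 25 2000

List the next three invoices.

These are Tuesdays at 28- or 35-day spacing (28, 35, 28, 28, 35, 28).
The pattern: 4th Tuesday of the month.
February 2000 — 4th Tuesday is Feb 22 2000.
March 2000 — 4th Tuesday is Mar 28 2000.
April 2000 — 4th Tuesday is Apr 25 2000.

Feb 22 2000, Mar 28 2000, Apr 25 2000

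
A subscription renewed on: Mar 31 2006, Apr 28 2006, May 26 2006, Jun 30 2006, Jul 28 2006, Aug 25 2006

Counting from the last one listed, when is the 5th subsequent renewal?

These are Fridays with 28, 28, 35, 28, 28-day gaps.
Each is the final Friday of its month — Mar 31 2006 is past the 28th, so '4th Friday' doesn't fit.
September 2006 ends with Friday Sep 29 2006.
October 2006 ends with Friday Oct 27 2006.
November 2006 ends with Friday Nov 24 2006.
December 2006 ends with Friday Dec 29 2006.
January 2007 ends with Friday Jan 26 2007.

Jan 26 2007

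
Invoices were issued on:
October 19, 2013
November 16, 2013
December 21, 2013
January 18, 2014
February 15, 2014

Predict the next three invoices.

These are Saturdays at 28- or 35-day spacing (28, 35, 28, 28).
The pattern: 3rd Saturday of the month.
March 2014 — 3rd Saturday is March 15, 2014.
April 2014 — 3rd Saturday is April 19, 2014.
3rd Saturday of May 2014: May 17, 2014.

March 15, 2014; April 19, 2014; May 17, 2014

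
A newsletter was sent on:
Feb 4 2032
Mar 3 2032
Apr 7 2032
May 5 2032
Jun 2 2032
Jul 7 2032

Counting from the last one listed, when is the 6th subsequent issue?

These are Wednesdays at 28- or 35-day spacing (28, 35, 28, 28, 35).
The pattern: 1st Wednesday of the month.
1st Wednesday of August 2032: Aug 4 2032.
1st Wednesday of September 2032: Sep 1 2032.
1st Wednesday of October 2032: Oct 6 2032.
November 2032 — 1st Wednesday is Nov 3 2032.
December 2032 — 1st Wednesday is Dec 1 2032.
January 2033 — 1st Wednesday is Jan 5 2033.

Jan 5 2033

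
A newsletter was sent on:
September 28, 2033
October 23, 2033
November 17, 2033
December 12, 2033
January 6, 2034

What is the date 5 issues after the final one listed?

Every event comes 25 days after the last (25, 25, 25, 25).
January 6, 2034 + 25 days = January 31, 2034.
January 31, 2034 + 25 days = February 25, 2034.
February 25, 2034 + 25 days = March 22, 2034.
March 22, 2034 + 25 days = April 16, 2034.
April 16, 2034 + 25 days = May 11, 2034.

May 11, 2034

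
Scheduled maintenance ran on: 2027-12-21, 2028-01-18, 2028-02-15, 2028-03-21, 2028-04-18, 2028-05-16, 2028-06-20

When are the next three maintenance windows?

These are Tuesdays at 28- or 35-day spacing (28, 28, 35, 28, 28, 35).
The pattern: 3rd Tuesday of the month.
July 2028 — 3rd Tuesday is 2028-07-18.
August 2028 — 3rd Tuesday is 2028-08-15.
3rd Tuesday of September 2028: 2028-09-19.

2028-07-18, 2028-08-15, 2028-09-19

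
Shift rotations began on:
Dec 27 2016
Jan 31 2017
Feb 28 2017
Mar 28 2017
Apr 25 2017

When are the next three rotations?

May 30 2017, Jun 27 2017, Jul 25 2017

These are Tuesdays with 35, 28, 28, 28-day gaps.
Each is the final Tuesday of its month — Jan 31 2017 is past the 28th, so '4th Tuesday' doesn't fit.
Last Tuesday of May 2017: May 30 2017.
June 2017 ends with Tuesday Jun 27 2017.
July 2017 ends with Tuesday Jul 25 2017.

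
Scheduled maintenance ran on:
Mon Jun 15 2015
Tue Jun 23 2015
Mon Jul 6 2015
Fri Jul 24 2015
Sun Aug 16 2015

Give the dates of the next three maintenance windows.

Gaps: 8, 13, 18, 23 days — each gap is 5 larger than the previous one.
Next gap: 28 days. Sun Aug 16 2015 + 28 days = Sun Sep 13 2015.
Next gap: 33 days. Sun Sep 13 2015 + 33 days = Fri Oct 16 2015.
Next gap: 38 days. Fri Oct 16 2015 + 38 days = Mon Nov 23 2015.

Sun Sep 13 2015, Fri Oct 16 2015, Mon Nov 23 2015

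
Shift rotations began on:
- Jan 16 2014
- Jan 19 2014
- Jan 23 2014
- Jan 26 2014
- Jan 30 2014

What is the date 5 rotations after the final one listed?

Every event lands on a Thursday or Sunday (gaps cycle 3, 4, 3, 4).
So the schedule is: every Thursday and Sunday.
Next Sunday: Feb 2 2014.
Next Thursday: Feb 6 2014.
Next Sunday: Feb 9 2014.
The following Thursday is Feb 13 2014.
The following Sunday is Feb 16 2014.

Feb 16 2014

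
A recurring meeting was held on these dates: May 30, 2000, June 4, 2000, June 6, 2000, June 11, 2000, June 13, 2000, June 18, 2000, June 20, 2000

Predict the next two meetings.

June 25, 2000; June 27, 2000

The gap pattern 5, 2, 5, 2, 5, 2 repeats every 2 events.
These are the Tuesdays and Sundays of each week.
Next Sunday: June 25, 2000.
Next Tuesday: June 27, 2000.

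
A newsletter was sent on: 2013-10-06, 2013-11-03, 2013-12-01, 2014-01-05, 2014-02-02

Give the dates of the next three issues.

2014-03-02, 2014-04-06, 2014-05-04

All dates are Sundays, 28, 28, 35, 28 days apart.
Specifically, the 1st Sunday of each month.
1st Sunday of March 2014: 2014-03-02.
1st Sunday of April 2014: 2014-04-06.
1st Sunday of May 2014: 2014-05-04.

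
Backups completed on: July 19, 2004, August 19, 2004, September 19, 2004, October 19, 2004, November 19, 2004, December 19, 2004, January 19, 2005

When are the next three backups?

February 19, 2005; March 19, 2005; April 19, 2005

Gaps: 31, 31, 30, 31, 30, 31 days — not constant. Every event is on the 19th of the month.
Pattern: the 19th of each month.
Next: February 2005 → February 19, 2005.
March 2005: March 19, 2005.
April 2005: April 19, 2005.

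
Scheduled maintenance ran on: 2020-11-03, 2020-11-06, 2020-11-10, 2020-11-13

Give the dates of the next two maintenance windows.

2020-11-17, 2020-11-20

The gap pattern 3, 4, 3 repeats every 2 events.
These are the Tuesdays and Fridays of each week.
The following Tuesday is 2020-11-17.
Next Friday: 2020-11-20.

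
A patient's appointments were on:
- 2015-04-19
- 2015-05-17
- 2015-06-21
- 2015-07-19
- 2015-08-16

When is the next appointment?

2015-09-20

Gaps: 28, 35, 28, 28 days — a mix of 28 and 35. Every date is a Sunday.
Each is the 3rd Sunday of its month.
September 2015 — 3rd Sunday is 2015-09-20.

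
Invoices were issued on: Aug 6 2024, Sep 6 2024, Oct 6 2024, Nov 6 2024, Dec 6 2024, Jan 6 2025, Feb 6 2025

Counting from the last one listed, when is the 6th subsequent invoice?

Gaps: 31, 30, 31, 30, 31, 31 days — not constant. Every event is on the 6th of the month.
Pattern: the 6th of each month.
Next: March 2025 → Mar 6 2025.
April 2025: Apr 6 2025.
Next: May 2025 → May 6 2025.
June 2025: Jun 6 2025.
Next: July 2025 → Jul 6 2025.
Next: August 2025 → Aug 6 2025.

Aug 6 2025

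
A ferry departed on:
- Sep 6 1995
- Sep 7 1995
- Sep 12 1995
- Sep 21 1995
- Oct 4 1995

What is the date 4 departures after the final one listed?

Jan 4 1996

Gaps: 1, 5, 9, 13 days — each gap is 4 larger than the previous one.
Next gap: 17 days. Oct 4 1995 + 17 days = Oct 21 1995.
Next gap: 21 days. Oct 21 1995 + 21 days = Nov 11 1995.
Next gap: 25 days. Nov 11 1995 + 25 days = Dec 6 1995.
Next gap: 29 days. Dec 6 1995 + 29 days = Jan 4 1996.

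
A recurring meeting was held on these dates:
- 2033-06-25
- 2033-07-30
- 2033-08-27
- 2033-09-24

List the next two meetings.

Every date is a Saturday; gaps 35, 28, 28 days.
Each is the last Saturday of its month (at least one falls on the 29th or later, ruling out '4th Saturday').
October 2033 ends with Saturday 2033-10-29.
November 2033 ends with Saturday 2033-11-26.

2033-10-29, 2033-11-26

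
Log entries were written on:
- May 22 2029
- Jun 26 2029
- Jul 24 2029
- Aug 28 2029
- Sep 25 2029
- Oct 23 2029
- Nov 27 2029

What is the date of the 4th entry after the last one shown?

These are Tuesdays at 28- or 35-day spacing (35, 28, 35, 28, 28, 35).
The pattern: 4th Tuesday of the month.
December 2029 — 4th Tuesday is Dec 25 2029.
4th Tuesday of January 2030: Jan 22 2030.
February 2030 — 4th Tuesday is Feb 26 2030.
March 2030 — 4th Tuesday is Mar 26 2030.

Mar 26 2030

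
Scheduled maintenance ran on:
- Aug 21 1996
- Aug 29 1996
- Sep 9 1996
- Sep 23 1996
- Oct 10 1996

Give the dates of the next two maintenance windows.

Intervals are 8, 11, 14, 17 days — an arithmetic progression with common difference 3.
Next gap: 20 days. Oct 10 1996 + 20 days = Oct 30 1996.
Next gap: 23 days. Oct 30 1996 + 23 days = Nov 22 1996.

Oct 30 1996, Nov 22 1996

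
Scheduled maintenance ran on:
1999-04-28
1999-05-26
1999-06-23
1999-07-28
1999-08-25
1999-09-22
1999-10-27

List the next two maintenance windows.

1999-11-24, 1999-12-22

These are Wednesdays at 28- or 35-day spacing (28, 28, 35, 28, 28, 35).
The pattern: 4th Wednesday of the month.
November 1999 — 4th Wednesday is 1999-11-24.
4th Wednesday of December 1999: 1999-12-22.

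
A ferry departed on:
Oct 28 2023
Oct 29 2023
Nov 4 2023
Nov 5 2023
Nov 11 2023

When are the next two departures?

Nov 12 2023, Nov 18 2023

Gaps: 1, 6, 1, 6 days — not constant, but cyclic with period 2.
The events fall on every Saturday and Sunday.
Next Sunday: Nov 12 2023.
The following Saturday is Nov 18 2023.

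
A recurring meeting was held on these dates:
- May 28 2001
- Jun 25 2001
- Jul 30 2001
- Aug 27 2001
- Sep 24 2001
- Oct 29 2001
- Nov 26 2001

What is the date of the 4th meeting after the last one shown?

Mar 25 2002

These are Mondays with 28, 35, 28, 28, 35, 28-day gaps.
Each is the final Monday of its month — Jul 30 2001 is past the 28th, so '4th Monday' doesn't fit.
December 2001 ends with Monday Dec 31 2001.
Last Monday of January 2002: Jan 28 2002.
February 2002 ends with Monday Feb 25 2002.
Last Monday of March 2002: Mar 25 2002.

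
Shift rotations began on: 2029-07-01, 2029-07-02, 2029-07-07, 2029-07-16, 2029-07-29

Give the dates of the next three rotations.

Gaps: 1, 5, 9, 13 days — each gap is 4 larger than the previous one.
Next gap: 17 days. 2029-07-29 + 17 days = 2029-08-15.
Next gap: 21 days. 2029-08-15 + 21 days = 2029-09-05.
Next gap: 25 days. 2029-09-05 + 25 days = 2029-09-30.

2029-08-15, 2029-09-05, 2029-09-30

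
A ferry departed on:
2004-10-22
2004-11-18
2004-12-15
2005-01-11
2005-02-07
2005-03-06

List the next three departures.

2005-04-02, 2005-04-29, 2005-05-26

Every event comes 27 days after the last (27, 27, 27, 27, 27).
2005-03-06 + 27 days = 2005-04-02.
2005-04-02 + 27 days = 2005-04-29.
2005-04-29 + 27 days = 2005-05-26.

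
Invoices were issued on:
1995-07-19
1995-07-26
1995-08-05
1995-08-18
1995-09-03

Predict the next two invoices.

Gaps: 7, 10, 13, 16 days — each gap is 3 larger than the previous one.
Next gap: 19 days. 1995-09-03 + 19 days = 1995-09-22.
Next gap: 22 days. 1995-09-22 + 22 days = 1995-10-14.

1995-09-22, 1995-10-14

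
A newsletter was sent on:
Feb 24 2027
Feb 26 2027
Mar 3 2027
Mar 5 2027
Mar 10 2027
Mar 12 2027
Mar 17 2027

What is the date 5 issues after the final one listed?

The gap pattern 2, 5, 2, 5, 2, 5 repeats every 2 events.
These are the Wednesdays and Fridays of each week.
Next Friday: Mar 19 2027.
The following Wednesday is Mar 24 2027.
The following Friday is Mar 26 2027.
The following Wednesday is Mar 31 2027.
The following Friday is Apr 2 2027.

Apr 2 2027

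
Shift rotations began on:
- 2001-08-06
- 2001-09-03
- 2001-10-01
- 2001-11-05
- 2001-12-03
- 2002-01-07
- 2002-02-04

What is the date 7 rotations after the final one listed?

These are Mondays at 28- or 35-day spacing (28, 28, 35, 28, 35, 28).
The pattern: 1st Monday of the month.
March 2002 — 1st Monday is 2002-03-04.
April 2002 — 1st Monday is 2002-04-01.
1st Monday of May 2002: 2002-05-06.
June 2002 — 1st Monday is 2002-06-03.
1st Monday of July 2002: 2002-07-01.
August 2002 — 1st Monday is 2002-08-05.
1st Monday of September 2002: 2002-09-02.

2002-09-02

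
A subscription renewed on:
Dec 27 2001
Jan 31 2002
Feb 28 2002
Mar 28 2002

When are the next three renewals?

All Thursdays; the gaps (35, 28, 28) vary with month length.
This is the last Thursday of each month.
Last Thursday of April 2002: Apr 25 2002.
Last Thursday of May 2002: May 30 2002.
June 2002 ends with Thursday Jun 27 2002.

Apr 25 2002, May 30 2002, Jun 27 2002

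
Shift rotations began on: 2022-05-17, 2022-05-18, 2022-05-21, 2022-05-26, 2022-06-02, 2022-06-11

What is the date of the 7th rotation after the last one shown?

Intervals are 1, 3, 5, 7, 9 days — an arithmetic progression with common difference 2.
Next gap: 11 days. 2022-06-11 + 11 days = 2022-06-22.
Next gap: 13 days. 2022-06-22 + 13 days = 2022-07-05.
Next gap: 15 days. 2022-07-05 + 15 days = 2022-07-20.
Next gap: 17 days. 2022-07-20 + 17 days = 2022-08-06.
Next gap: 19 days. 2022-08-06 + 19 days = 2022-08-25.
Next gap: 21 days. 2022-08-25 + 21 days = 2022-09-15.
Next gap: 23 days. 2022-09-15 + 23 days = 2022-10-08.

2022-10-08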